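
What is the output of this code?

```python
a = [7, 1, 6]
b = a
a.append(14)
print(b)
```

Key concept: basic list aliasing.
Step by step:
`a = [7, 1, 6]` → a = [7, 1, 6]
`b = a` → b = [7, 1, 6] (same object as a)
`a.append(14)` → a = [7, 1, 6, 14] (same object as b); b = [7, 1, 6, 14] (same object as a)
`print(b)` → prints [7, 1, 6, 14]

Answer: [7, 1, 6, 14]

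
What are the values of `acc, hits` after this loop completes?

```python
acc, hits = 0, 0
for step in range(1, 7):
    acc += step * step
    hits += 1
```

Sum of squares and count
`acc, hits` takes the values: (0, 0) → (1, 0) → (1, 1) → (5, 1) → (5, 2) → (14, 2) → (14, 3) → (30, 3) → (30, 4) → (55, 4) → (55, 5) → (91, 5) → (91, 6)

Answer: 91, 6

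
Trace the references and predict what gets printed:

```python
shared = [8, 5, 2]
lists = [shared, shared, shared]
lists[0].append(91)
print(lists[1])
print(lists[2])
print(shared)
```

Key concept: list of same reference.
Step by step:
`shared = [8, 5, 2]` → shared = [8, 5, 2]
`lists = [shared, shared, shared]` → lists = [[8, 5, 2], [8, 5, 2], [8, 5, 2]]
`lists[0].append(91)` → shared = [8, 5, 2, 91]; lists = [[8, 5, 2, 91], [8, 5, 2, 91], [8, 5, 2, 91]]
`print(lists[1])` → prints [8, 5, 2, 91]
`print(lists[2])` → prints [8, 5, 2, 91]
`print(shared)` → prints [8, 5, 2, 91]

Answer:
[8, 5, 2, 91]
[8, 5, 2, 91]
[8, 5, 2, 91]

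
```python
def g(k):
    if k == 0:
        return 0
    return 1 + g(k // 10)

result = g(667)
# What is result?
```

Count of digits of 667: 3

Answer: 3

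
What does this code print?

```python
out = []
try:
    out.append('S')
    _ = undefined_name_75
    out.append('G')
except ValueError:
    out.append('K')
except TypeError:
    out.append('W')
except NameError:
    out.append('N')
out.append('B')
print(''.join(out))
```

Execution trace: 'S' (try body) → 'N' (except NameError) → 'B' (after the try/except). Output: SNB

Answer: SNB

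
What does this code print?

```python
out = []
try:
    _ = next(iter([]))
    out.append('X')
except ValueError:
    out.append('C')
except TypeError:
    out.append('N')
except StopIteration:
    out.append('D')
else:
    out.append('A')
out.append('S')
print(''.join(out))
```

Execution trace: 'D' (except StopIteration) → 'S' (after the try/except). Output: DS

Answer: DS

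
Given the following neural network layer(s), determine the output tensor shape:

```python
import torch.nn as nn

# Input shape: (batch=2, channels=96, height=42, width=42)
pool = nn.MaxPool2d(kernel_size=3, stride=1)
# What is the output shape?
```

Input: (2, 96, 42, 42) -> Output: (2, 96, 40, 40)

Answer: (2, 96, 40, 40)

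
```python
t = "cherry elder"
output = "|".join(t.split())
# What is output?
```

Trace:
`t = "cherry elder"` → t = 'cherry elder'
`output = "|".join(t.split())` → output = 'cherry|elder'
So output = 'cherry|elder'

Answer: 'cherry|elder'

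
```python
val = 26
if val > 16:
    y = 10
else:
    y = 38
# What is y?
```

Trace:
`val = 26` → val = 26
`if val > 16: ...` → val > 16 is True → y = 10
So y = 10

Answer: 10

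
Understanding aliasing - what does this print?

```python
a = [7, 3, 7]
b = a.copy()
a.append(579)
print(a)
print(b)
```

Key concept: list.copy() creates independent copy.
Step by step:
`a = [7, 3, 7]` → a = [7, 3, 7]
`b = a.copy()` → b = [7, 3, 7]
`a.append(579)` → a = [7, 3, 7, 579]
`print(a)` → prints [7, 3, 7, 579]
`print(b)` → prints [7, 3, 7]

Answer:
[7, 3, 7, 579]
[7, 3, 7]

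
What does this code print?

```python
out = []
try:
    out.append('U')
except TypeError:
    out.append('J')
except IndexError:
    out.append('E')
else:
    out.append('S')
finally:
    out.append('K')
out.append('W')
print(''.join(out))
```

Execution trace: 'U' (try body, no exception) → 'S' (else) → 'K' (finally) → 'W' (after the try/except). Output: USKW

Answer: USKW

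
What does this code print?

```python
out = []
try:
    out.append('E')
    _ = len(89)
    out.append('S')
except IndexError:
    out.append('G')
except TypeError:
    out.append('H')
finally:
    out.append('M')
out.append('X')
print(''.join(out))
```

Execution trace: 'E' (try body) → 'H' (except TypeError) → 'M' (finally) → 'X' (after the try/except). Output: EHMX

Answer: EHMX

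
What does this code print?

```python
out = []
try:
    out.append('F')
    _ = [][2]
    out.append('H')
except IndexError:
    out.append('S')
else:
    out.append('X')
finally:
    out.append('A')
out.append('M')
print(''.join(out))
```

Execution trace: 'F' (try body) → 'S' (except IndexError) → 'A' (finally) → 'M' (after the try/except). Output: FSAM

Answer: FSAM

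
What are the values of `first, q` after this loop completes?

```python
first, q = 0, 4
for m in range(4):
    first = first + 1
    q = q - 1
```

first goes 0→4, q goes 4→0
`first, q` takes the values: (0, 4) → (1, 4) → (1, 3) → (2, 3) → (2, 2) → (3, 2) → (3, 1) → (4, 1) → (4, 0)

Answer: 4, 0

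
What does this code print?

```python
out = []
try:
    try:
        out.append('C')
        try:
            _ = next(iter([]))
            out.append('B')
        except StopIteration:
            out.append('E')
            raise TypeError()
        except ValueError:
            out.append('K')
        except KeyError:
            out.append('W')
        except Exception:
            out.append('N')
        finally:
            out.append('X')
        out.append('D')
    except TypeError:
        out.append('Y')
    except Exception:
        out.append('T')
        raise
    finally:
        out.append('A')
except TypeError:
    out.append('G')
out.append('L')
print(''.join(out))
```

Execution trace: 'C' (try body) → 'E' (inner except StopIteration) → 'X' (inner finally) → 'Y' (except TypeError) → 'A' (finally) → 'L' (after the try/except). Output: CEXYAL

Answer: CEXYAL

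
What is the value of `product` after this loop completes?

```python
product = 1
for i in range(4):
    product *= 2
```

2^4 = 16
`product` takes the values: 1 → 2 → 4 → 8 → 16

Answer: 16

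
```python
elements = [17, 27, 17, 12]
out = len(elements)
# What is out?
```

Trace:
`elements = [17, 27, 17, 12]` → elements = [17, 27, 17, 12]
`out = len(elements)` → out = 4
So out = 4

Answer: 4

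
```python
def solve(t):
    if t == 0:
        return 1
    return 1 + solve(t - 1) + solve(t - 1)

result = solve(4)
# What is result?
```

solve(t) = 1 + 2·solve(t-1), solve(0)=1. Closed form: (1+1)·2^4 - 1 = 31.

Answer: 31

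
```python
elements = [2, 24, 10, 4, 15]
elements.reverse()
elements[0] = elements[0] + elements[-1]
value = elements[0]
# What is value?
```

Trace:
`elements = [2, 24, 10, 4, 15]` → elements = [2, 24, 10, 4, 15]
`elements.reverse()` → elements = [15, 4, 10, 24, 2]
`elements[0] = elements[0] + elements[-1]` → elements = [17, 4, 10, 24, 2]
`value = elements[0]` → value = 17
So value = 17

Answer: 17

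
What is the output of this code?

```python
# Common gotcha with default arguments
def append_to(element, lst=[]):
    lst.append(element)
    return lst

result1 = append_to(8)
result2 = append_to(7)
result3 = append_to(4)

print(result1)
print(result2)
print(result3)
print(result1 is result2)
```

Key concept: mutable default argument gotcha.
Step by step:
`result1 = append_to(8)` → result1 = [8]
`result2 = append_to(7)` → result1 = [8, 7] (same object as result2); result2 = [8, 7] (same object as result1)
`result3 = append_to(4)` → result1 = [8, 7, 4] (same object as result2, result3); result2 = [8, 7, 4] (same object as result1, result3); result3 = [8, 7, 4] (same object as result1, result2)
`print(result1)` → prints [8, 7, 4]
`print(result2)` → prints [8, 7, 4]
`print(result3)` → prints [8, 7, 4]
`print(result1 is result2)` → prints True

Answer:
[8, 7, 4]
[8, 7, 4]
[8, 7, 4]
True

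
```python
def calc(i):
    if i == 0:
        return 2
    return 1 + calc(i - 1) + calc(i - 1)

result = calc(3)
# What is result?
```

calc(i) = 1 + 2·calc(i-1), calc(0)=2. Closed form: (2+1)·2^3 - 1 = 23.

Answer: 23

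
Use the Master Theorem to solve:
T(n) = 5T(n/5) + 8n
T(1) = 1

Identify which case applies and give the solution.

a=5, b=5, f(n)=8n. log_5(5) = 1. Since c=1 = 1, Case 2 applies: T(n) = Θ(n^log_b(a) · log n) = O(n log n).

Answer: O(n log n) - Case 2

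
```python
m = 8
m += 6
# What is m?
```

Trace:
`m = 8` → m = 8
`m += 6` → m = 14
So m = 14

Answer: 14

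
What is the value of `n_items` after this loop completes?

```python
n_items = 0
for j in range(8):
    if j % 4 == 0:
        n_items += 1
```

Count numbers divisible by 4 in range(8)
`n_items` takes the values: 0 → 1 → 2

Answer: 2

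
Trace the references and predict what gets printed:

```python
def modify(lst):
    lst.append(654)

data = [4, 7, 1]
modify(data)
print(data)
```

Key concept: function modifies passed list.
Step by step:
`data = [4, 7, 1]` → data = [4, 7, 1]
`modify(data)` → data = [4, 7, 1, 654]
`print(data)` → prints [4, 7, 1, 654]

Answer: [4, 7, 1, 654]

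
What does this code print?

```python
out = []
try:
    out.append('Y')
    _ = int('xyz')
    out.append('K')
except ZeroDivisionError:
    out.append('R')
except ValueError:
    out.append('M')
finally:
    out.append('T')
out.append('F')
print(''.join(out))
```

Execution trace: 'Y' (try body) → 'M' (except ValueError) → 'T' (finally) → 'F' (after the try/except). Output: YMTF

Answer: YMTF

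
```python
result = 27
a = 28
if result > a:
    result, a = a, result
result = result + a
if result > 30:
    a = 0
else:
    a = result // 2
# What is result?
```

Trace:
`result = 27` → result = 27
`a = 28` → a = 28
`if result > a: ...` → result > a is False → no variable changes
`result = result + a` → result = 55
`if result > 30: ...` → result > 30 is True → a = 0
So result = 55

Answer: 55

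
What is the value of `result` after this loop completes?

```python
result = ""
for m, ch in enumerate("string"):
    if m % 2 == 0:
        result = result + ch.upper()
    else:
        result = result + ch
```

Uppercase even positions in 'string'
`result` takes the values: "" → "S" → "St" → "StR" → "StRi" → "StRiN" → "StRiNg"

Answer: "StRiNg"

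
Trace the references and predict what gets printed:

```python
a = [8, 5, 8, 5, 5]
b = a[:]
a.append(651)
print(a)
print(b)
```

Key concept: slice [:] creates copy.
Step by step:
`a = [8, 5, 8, 5, 5]` → a = [8, 5, 8, 5, 5]
`b = a[:]` → b = [8, 5, 8, 5, 5]
`a.append(651)` → a = [8, 5, 8, 5, 5, 651]
`print(a)` → prints [8, 5, 8, 5, 5, 651]
`print(b)` → prints [8, 5, 8, 5, 5]

Answer:
[8, 5, 8, 5, 5, 651]
[8, 5, 8, 5, 5]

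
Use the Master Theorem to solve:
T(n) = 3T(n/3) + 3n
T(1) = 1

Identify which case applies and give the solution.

a=3, b=3, f(n)=3n. log_3(3) = 1. Since c=1 = 1, Case 2 applies: T(n) = Θ(n^log_b(a) · log n) = O(n log n).

Answer: O(n log n) - Case 2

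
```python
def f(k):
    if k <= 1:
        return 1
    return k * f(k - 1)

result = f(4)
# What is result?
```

f(4) = 4 * 3 * 2 * 1 = 24

Answer: 24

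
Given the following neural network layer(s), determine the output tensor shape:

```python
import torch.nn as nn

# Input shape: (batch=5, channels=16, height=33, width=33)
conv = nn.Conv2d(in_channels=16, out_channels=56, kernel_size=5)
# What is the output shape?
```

Input: (5, 16, 33, 33) -> Output: (5, 56, 29, 29)

Answer: (5, 56, 29, 29)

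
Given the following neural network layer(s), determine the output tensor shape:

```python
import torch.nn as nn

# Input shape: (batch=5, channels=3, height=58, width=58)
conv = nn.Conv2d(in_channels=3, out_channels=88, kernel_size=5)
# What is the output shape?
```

Input: (5, 3, 58, 58) -> Output: (5, 88, 54, 54)

Answer: (5, 88, 54, 54)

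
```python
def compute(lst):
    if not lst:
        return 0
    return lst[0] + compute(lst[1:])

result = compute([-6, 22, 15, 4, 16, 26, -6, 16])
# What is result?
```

(-6) + 22 + 15 + 4 + 16 + 26 + (-6) + 16 + 0 = 87

Answer: 87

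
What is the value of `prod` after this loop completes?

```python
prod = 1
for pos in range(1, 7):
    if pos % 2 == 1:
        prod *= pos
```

Product of odd numbers 1 to 6
`prod` takes the values: 1 → 3 → 15

Answer: 15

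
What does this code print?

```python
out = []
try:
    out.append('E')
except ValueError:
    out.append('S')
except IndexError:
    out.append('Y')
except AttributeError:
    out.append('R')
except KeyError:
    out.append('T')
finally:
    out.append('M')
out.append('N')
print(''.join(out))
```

Execution trace: 'E' (try body, no exception) → 'M' (finally) → 'N' (after the try/except). Output: EMN

Answer: EMN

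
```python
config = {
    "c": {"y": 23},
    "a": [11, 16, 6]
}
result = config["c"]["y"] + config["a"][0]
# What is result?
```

Trace:
`config = { ...` → config = {'c': {'y': 23}, 'a': [11, 16, 6]}
`result = config["c"]["y"] + config["a"][0]` → result = 34
So result = 34

Answer: 34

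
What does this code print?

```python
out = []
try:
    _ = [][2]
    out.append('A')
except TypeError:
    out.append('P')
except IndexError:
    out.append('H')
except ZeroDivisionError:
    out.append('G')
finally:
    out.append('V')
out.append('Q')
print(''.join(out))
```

Execution trace: 'H' (except IndexError) → 'V' (finally) → 'Q' (after the try/except). Output: HVQ

Answer: HVQ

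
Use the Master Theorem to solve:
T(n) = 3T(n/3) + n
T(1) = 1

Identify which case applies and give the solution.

a=3, b=3, f(n)=n. log_3(3) = 1. Since c=1 = 1, Case 2 applies: T(n) = Θ(n^log_b(a) · log n) = O(n log n).

Answer: O(n log n) - Case 2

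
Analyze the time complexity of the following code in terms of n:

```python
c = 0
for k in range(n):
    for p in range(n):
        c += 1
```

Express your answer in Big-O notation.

Each loop level contributes: n × n. Multiplying the contributions gives O(n^2).

Answer: O(n^2)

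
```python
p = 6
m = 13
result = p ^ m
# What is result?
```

Trace:
`p = 6` → p = 6
`m = 13` → m = 13
`result = p ^ m` → result = 11
So result = 11

Answer: 11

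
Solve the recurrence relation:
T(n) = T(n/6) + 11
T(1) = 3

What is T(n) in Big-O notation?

Each step divides n by 6 and adds 11. After log_6(n) steps we reach T(1)=3. So T(n) = 11·log_6(n) + 3 = O(log n).

Answer: O(log n)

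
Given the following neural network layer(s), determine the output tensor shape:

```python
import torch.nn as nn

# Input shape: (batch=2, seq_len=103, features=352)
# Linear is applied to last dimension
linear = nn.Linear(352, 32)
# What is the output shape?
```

Input: (2, 103, 352) -> Output: (2, 103, 32)

Answer: (2, 103, 32)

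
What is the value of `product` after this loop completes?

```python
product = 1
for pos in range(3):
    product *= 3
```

3^3 = 27
`product` takes the values: 1 → 3 → 9 → 27

Answer: 27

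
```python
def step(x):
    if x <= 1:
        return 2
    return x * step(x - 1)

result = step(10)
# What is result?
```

step(10) = 10 * 9 * 8 * 7 * 6 * 5 * 4 * 3 * 2 * 2 = 7257600

Answer: 7257600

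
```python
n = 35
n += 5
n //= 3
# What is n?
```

Trace:
`n = 35` → n = 35
`n += 5` → n = 40
`n //= 3` → n = 13
So n = 13

Answer: 13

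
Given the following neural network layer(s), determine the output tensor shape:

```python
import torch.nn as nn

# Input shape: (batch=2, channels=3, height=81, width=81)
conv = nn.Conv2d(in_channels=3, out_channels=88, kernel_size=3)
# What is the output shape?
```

Input: (2, 3, 81, 81) -> Output: (2, 88, 79, 79)

Answer: (2, 88, 79, 79)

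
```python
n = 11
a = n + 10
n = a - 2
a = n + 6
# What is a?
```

Trace:
`n = 11` → n = 11
`a = n + 10` → a = 21
`n = a - 2` → n = 19
`a = n + 6` → a = 25
So a = 25

Answer: 25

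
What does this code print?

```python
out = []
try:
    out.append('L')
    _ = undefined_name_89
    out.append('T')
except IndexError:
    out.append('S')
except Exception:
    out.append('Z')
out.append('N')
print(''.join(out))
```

Execution trace: 'L' (try body) → 'Z' (except Exception) → 'N' (after the try/except). Output: LZN

Answer: LZN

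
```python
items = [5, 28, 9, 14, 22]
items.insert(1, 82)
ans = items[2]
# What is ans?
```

Trace:
`items = [5, 28, 9, 14, 22]` → items = [5, 28, 9, 14, 22]
`items.insert(1, 82)` → items = [5, 82, 28, 9, 14, 22]
`ans = items[2]` → ans = 28
So ans = 28

Answer: 28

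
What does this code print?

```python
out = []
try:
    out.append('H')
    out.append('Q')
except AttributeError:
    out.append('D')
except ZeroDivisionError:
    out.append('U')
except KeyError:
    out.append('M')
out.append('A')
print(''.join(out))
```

Execution trace: 'H' (try body) → 'Q' (try body, no exception) → 'A' (after the try/except). Output: HQA

Answer: HQA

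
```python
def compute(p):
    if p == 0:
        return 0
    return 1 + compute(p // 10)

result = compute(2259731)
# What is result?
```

Count of digits of 2259731: 7

Answer: 7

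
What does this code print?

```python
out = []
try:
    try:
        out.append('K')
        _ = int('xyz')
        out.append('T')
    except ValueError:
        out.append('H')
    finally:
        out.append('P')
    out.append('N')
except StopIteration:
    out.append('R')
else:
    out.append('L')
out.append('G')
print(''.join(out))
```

Execution trace: 'K' (inner try body) → 'H' (inner except ValueError) → 'P' (inner finally) → 'N' (try body, no exception) → 'L' (else) → 'G' (after the try/except). Output: KHPNLG

Answer: KHPNLG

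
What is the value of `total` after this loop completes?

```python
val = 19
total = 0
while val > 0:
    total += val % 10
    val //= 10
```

Sum digits of 19
`total` takes the values: 0 → 9 → 10

Answer: 10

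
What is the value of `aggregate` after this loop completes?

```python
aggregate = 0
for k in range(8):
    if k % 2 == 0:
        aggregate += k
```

Sum of even numbers 0 to 7
`aggregate` takes the values: 0 → 2 → 6 → 12

Answer: 12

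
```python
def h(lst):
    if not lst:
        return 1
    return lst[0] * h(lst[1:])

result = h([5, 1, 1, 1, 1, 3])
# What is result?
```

Product over [5, 1, 1, 1, 1, 3] = 5 * 1 * 1 * 1 * 1 * 3 = 15

Answer: 15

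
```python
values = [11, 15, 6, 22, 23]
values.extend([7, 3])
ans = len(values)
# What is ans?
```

Trace:
`values = [11, 15, 6, 22, 23]` → values = [11, 15, 6, 22, 23]
`values.extend([7, 3])` → values = [11, 15, 6, 22, 23, 7, 3]
`ans = len(values)` → ans = 7
So ans = 7

Answer: 7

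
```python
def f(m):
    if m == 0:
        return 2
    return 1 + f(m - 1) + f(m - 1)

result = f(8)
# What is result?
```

f(m) = 1 + 2·f(m-1), f(0)=2. Closed form: (2+1)·2^8 - 1 = 767.

Answer: 767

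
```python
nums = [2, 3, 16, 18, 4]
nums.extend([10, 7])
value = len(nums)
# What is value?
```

Trace:
`nums = [2, 3, 16, 18, 4]` → nums = [2, 3, 16, 18, 4]
`nums.extend([10, 7])` → nums = [2, 3, 16, 18, 4, 10, 7]
`value = len(nums)` → value = 7
So value = 7

Answer: 7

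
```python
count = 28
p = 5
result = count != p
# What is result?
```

Trace:
`count = 28` → count = 28
`p = 5` → p = 5
`result = count != p` → result = True
So result = True

Answer: True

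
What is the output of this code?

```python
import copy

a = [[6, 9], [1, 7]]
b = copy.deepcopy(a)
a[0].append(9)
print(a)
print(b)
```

Key concept: deep copy is fully independent.
Step by step:
`a = [[6, 9], [1, 7]]` → a = [[6, 9], [1, 7]]
`b = copy.deepcopy(a)` → b = [[6, 9], [1, 7]]
`a[0].append(9)` → a = [[6, 9, 9], [1, 7]]
`print(a)` → prints [[6, 9, 9], [1, 7]]
`print(b)` → prints [[6, 9], [1, 7]]

Answer:
[[6, 9, 9], [1, 7]]
[[6, 9], [1, 7]]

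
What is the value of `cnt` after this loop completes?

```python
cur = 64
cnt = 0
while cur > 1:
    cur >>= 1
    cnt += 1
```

Count right shifts until 1
`cnt` takes the values: 0 → 1 → 2 → 3 → 4 → 5 → 6

Answer: 6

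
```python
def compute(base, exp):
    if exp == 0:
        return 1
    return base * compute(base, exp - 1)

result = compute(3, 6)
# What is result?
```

compute(3, 6) = 3 * 3 * 3 * 3 * 3 * 3 = 729

Answer: 729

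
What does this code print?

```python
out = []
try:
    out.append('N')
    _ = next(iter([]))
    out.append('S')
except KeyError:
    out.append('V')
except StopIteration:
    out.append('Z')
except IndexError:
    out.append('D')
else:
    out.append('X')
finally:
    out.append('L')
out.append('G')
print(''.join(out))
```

Execution trace: 'N' (try body) → 'Z' (except StopIteration) → 'L' (finally) → 'G' (after the try/except). Output: NZLG

Answer: NZLG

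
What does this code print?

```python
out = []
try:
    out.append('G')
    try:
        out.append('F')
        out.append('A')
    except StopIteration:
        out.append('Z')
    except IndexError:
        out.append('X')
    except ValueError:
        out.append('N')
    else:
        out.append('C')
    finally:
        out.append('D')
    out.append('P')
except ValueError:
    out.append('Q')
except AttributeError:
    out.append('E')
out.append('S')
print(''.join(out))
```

Execution trace: 'G' (try body) → 'F' (inner try body) → 'A' (inner try body, no exception) → 'C' (inner else) → 'D' (inner finally) → 'P' (try body, no exception) → 'S' (after the try/except). Output: GFACDPS

Answer: GFACDPS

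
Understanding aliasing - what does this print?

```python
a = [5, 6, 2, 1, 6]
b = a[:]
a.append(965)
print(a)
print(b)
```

Key concept: slice [:] creates copy.
Step by step:
`a = [5, 6, 2, 1, 6]` → a = [5, 6, 2, 1, 6]
`b = a[:]` → b = [5, 6, 2, 1, 6]
`a.append(965)` → a = [5, 6, 2, 1, 6, 965]
`print(a)` → prints [5, 6, 2, 1, 6, 965]
`print(b)` → prints [5, 6, 2, 1, 6]

Answer:
[5, 6, 2, 1, 6, 965]
[5, 6, 2, 1, 6]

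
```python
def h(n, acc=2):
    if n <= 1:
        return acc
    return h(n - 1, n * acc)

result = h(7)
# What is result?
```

Accumulator trace (n, acc): (7, 2) -> (6, 14) -> (5, 84) -> (4, 420) -> (3, 1680) -> (2, 5040) -> (1, 10080) -> return 10080

Answer: 10080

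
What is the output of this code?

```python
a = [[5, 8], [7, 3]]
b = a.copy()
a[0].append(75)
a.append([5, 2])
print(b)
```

Key concept: shallow copy with nested lists.
Step by step:
`a = [[5, 8], [7, 3]]` → a = [[5, 8], [7, 3]]
`b = a.copy()` → b = [[5, 8], [7, 3]]
`a[0].append(75)` → a = [[5, 8, 75], [7, 3]]; b = [[5, 8, 75], [7, 3]]
`a.append([5, 2])` → a = [[5, 8, 75], [7, 3], [5, 2]]
`print(b)` → prints [[5, 8, 75], [7, 3]]

Answer: [[5, 8, 75], [7, 3]]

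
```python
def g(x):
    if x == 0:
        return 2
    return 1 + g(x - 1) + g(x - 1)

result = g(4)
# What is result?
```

g(x) = 1 + 2·g(x-1), g(0)=2. Closed form: (2+1)·2^4 - 1 = 47.

Answer: 47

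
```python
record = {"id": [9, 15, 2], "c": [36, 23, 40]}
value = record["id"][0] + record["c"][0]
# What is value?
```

Trace:
`record = {"id": [9, 15, 2], "c": [36, 23, 40]}` → record = {'id': [9, 15, 2], 'c': [36, 23, 40]}
`value = record["id"][0] + record["c"][0]` → value = 45
So value = 45

Answer: 45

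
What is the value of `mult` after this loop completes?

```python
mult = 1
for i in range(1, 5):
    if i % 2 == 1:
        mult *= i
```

Product of odd numbers 1 to 4
`mult` takes the values: 1 → 3

Answer: 3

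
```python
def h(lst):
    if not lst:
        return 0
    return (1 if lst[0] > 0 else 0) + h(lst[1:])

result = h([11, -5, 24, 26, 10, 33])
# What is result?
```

Count of positive elements in [11, -5, 24, 26, 10, 33] = 5

Answer: 5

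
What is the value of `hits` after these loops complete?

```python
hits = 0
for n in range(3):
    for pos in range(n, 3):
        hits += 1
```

Upper triangle: 3 + 2 + ... + 1
`hits` takes the values: 0 → 1 → 2 → 3 → 4 → 5 → 6

Answer: 6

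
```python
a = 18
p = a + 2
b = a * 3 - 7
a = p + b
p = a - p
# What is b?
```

Trace:
`a = 18` → a = 18
`p = a + 2` → p = 20
`b = a * 3 - 7` → b = 47
`a = p + b` → a = 67
`p = a - p` → p = 47
So b = 47

Answer: 47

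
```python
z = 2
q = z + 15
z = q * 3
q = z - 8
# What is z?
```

Trace:
`z = 2` → z = 2
`q = z + 15` → q = 17
`z = q * 3` → z = 51
`q = z - 8` → q = 43
So z = 51

Answer: 51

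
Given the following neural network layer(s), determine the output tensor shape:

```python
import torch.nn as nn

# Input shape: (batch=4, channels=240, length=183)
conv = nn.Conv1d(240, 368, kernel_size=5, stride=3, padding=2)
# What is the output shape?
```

Input: (4, 240, 183) -> Output: (4, 368, 61)

Answer: (4, 368, 61)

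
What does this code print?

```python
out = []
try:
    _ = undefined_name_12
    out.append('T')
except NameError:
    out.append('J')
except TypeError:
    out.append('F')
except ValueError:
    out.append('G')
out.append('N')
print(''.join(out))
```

Execution trace: 'J' (except NameError) → 'N' (after the try/except). Output: JN

Answer: JN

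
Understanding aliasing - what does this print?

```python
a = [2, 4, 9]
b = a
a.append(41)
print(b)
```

Key concept: basic list aliasing.
Step by step:
`a = [2, 4, 9]` → a = [2, 4, 9]
`b = a` → b = [2, 4, 9] (same object as a)
`a.append(41)` → a = [2, 4, 9, 41] (same object as b); b = [2, 4, 9, 41] (same object as a)
`print(b)` → prints [2, 4, 9, 41]

Answer: [2, 4, 9, 41]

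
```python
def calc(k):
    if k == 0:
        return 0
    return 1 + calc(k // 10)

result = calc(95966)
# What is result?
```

Count of digits of 95966: 5

Answer: 5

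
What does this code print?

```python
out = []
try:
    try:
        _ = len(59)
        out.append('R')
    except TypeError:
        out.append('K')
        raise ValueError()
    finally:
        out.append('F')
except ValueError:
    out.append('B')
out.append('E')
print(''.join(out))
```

Execution trace: 'K' (inner except TypeError) → 'F' (inner finally) → 'B' (outer except ValueError) → 'E' (after the try/except). Output: KFBE

Answer: KFBE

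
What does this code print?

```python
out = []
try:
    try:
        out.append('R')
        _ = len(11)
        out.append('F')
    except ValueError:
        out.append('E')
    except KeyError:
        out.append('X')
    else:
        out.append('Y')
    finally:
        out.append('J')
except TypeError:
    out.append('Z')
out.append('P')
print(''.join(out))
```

Execution trace: 'R' (try body) → 'J' (finally) → 'Z' (outer except TypeError) → 'P' (after the try/except). Output: RJZP

Answer: RJZP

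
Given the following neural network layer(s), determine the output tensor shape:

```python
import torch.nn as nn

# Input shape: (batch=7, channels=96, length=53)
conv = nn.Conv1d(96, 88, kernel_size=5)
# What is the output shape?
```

Input: (7, 96, 53) -> Output: (7, 88, 49)

Answer: (7, 88, 49)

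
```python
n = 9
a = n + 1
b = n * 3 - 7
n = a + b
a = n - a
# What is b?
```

Trace:
`n = 9` → n = 9
`a = n + 1` → a = 10
`b = n * 3 - 7` → b = 20
`n = a + b` → n = 30
`a = n - a` → a = 20
So b = 20

Answer: 20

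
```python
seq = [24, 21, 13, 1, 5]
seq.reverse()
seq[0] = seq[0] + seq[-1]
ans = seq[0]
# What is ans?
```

Trace:
`seq = [24, 21, 13, 1, 5]` → seq = [24, 21, 13, 1, 5]
`seq.reverse()` → seq = [5, 1, 13, 21, 24]
`seq[0] = seq[0] + seq[-1]` → seq = [29, 1, 13, 21, 24]
`ans = seq[0]` → ans = 29
So ans = 29

Answer: 29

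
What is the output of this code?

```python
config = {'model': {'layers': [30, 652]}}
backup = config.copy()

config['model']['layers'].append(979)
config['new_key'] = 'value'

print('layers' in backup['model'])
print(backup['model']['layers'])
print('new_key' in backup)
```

Key concept: shallow copy gotcha with nested dict.
Step by step:
`config = {'model': {'layers': [30, 652]}}` → config = {'model': {'layers': [30, 652]}}
`backup = config.copy()` → backup = {'model': {'layers': [30, 652]}}
`config['model']['layers'].append(979)` → config = {'model': {'layers': [30, 652, 979]}}; backup = {'model': {'layers': [30, 652, 979]}}
`config['new_key'] = 'value'` → config = {'model': {'layers': [30, 652, 979]}, 'new_key': 'value'}
`print('layers' in backup['model'])` → prints True
`print(backup['model']['layers'])` → prints [30, 652, 979]
`print('new_key' in backup)` → prints False

Answer:
True
[30, 652, 979]
False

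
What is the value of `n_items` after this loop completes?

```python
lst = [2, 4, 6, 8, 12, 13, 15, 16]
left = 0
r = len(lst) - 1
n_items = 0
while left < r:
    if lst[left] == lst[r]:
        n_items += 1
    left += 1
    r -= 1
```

Count matching pairs from ends
`n_items` takes the values: 0

Answer: 0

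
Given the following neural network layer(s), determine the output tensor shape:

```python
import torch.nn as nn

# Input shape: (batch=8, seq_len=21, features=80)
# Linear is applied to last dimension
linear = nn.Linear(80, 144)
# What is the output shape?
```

Input: (8, 21, 80) -> Output: (8, 21, 144)

Answer: (8, 21, 144)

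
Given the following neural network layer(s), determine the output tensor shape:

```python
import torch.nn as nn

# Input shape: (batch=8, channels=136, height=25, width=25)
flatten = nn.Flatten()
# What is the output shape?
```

Input: (8, 136, 25, 25) -> Output: (8, 85000)

Answer: (8, 85000)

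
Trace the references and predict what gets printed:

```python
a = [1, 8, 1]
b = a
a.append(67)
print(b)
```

Key concept: basic list aliasing.
Step by step:
`a = [1, 8, 1]` → a = [1, 8, 1]
`b = a` → b = [1, 8, 1] (same object as a)
`a.append(67)` → a = [1, 8, 1, 67] (same object as b); b = [1, 8, 1, 67] (same object as a)
`print(b)` → prints [1, 8, 1, 67]

Answer: [1, 8, 1, 67]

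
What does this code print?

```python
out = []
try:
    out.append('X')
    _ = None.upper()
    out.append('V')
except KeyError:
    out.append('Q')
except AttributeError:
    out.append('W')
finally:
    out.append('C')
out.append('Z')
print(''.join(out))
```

Execution trace: 'X' (try body) → 'W' (except AttributeError) → 'C' (finally) → 'Z' (after the try/except). Output: XWCZ

Answer: XWCZ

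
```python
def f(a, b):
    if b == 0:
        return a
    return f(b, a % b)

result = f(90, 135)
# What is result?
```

f(90, 135) -> f(135, 90) -> f(90, 45) -> f(45, 0) -> 45

Answer: 45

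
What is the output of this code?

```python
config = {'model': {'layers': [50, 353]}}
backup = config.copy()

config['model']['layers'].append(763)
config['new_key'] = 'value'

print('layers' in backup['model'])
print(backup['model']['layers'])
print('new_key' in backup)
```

Key concept: shallow copy gotcha with nested dict.
Step by step:
`config = {'model': {'layers': [50, 353]}}` → config = {'model': {'layers': [50, 353]}}
`backup = config.copy()` → backup = {'model': {'layers': [50, 353]}}
`config['model']['layers'].append(763)` → config = {'model': {'layers': [50, 353, 763]}}; backup = {'model': {'layers': [50, 353, 763]}}
`config['new_key'] = 'value'` → config = {'model': {'layers': [50, 353, 763]}, 'new_key': 'value'}
`print('layers' in backup['model'])` → prints True
`print(backup['model']['layers'])` → prints [50, 353, 763]
`print('new_key' in backup)` → prints False

Answer:
True
[50, 353, 763]
False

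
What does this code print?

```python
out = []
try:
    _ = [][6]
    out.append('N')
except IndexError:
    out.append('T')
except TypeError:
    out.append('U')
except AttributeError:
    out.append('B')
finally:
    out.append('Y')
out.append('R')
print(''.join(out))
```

Execution trace: 'T' (except IndexError) → 'Y' (finally) → 'R' (after the try/except). Output: TYR

Answer: TYR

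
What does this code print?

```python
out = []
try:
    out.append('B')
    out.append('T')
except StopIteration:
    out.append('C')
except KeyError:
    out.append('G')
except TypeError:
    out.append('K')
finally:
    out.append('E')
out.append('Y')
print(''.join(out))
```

Execution trace: 'B' (try body) → 'T' (try body, no exception) → 'E' (finally) → 'Y' (after the try/except). Output: BTEY

Answer: BTEY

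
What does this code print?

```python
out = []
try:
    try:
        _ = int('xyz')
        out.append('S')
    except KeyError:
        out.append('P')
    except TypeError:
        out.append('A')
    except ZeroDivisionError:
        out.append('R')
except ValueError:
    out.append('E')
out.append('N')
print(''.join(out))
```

Execution trace: 'E' (outer except ValueError) → 'N' (after the try/except). Output: EN

Answer: EN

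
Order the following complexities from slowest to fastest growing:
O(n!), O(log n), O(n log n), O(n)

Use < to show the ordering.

Ordered by growth rate: O(log n) < O(n) < O(n log n) < O(n!)

Answer: O(log n) < O(n) < O(n log n) < O(n!)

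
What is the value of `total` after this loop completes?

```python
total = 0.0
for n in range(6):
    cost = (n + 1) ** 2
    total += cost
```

Sum of squared losses 1² + 2² + ... + 6²
`total` takes the values: 0.0 → 1.0 → 5.0 → 14.0 → 30.0 → 55.0 → 91.0

Answer: 91.0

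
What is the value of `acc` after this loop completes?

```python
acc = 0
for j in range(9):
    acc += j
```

Sum of 0 to 8 = 36
`acc` takes the values: 0 → 1 → 3 → 6 → 10 → 15 → 21 → 28 → 36

Answer: 36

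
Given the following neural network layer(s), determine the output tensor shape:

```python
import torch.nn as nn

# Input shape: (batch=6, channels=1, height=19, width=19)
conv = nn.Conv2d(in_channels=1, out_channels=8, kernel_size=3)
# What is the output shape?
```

Input: (6, 1, 19, 19) -> Output: (6, 8, 17, 17)

Answer: (6, 8, 17, 17)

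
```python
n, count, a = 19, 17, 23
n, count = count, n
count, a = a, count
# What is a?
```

Trace:
`n, count, a = 19, 17, 23` → n = 19; count = 17; a = 23
`n, count = count, n` → n = 17; count = 19
`count, a = a, count` → count = 23; a = 19
So a = 19

Answer: 19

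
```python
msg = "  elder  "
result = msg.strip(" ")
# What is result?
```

Trace:
`msg = "  elder  "` → msg = '  elder  '
`result = msg.strip(" ")` → result = 'elder'
So result = 'elder'

Answer: 'elder'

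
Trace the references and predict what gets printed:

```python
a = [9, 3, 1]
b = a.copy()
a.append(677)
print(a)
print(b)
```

Key concept: list.copy() creates independent copy.
Step by step:
`a = [9, 3, 1]` → a = [9, 3, 1]
`b = a.copy()` → b = [9, 3, 1]
`a.append(677)` → a = [9, 3, 1, 677]
`print(a)` → prints [9, 3, 1, 677]
`print(b)` → prints [9, 3, 1]

Answer:
[9, 3, 1, 677]
[9, 3, 1]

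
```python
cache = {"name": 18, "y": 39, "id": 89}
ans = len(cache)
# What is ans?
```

Trace:
`cache = {"name": 18, "y": 39, "id": 89}` → cache = {'name': 18, 'y': 39, 'id': 89}
`ans = len(cache)` → ans = 3
So ans = 3

Answer: 3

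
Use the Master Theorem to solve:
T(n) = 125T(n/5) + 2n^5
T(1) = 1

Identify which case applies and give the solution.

a=125, b=5, f(n)=2n^5. log_5(125) = 3. Since c=5 > 3 and the regularity condition holds (125(n/5)^5 = (125/5^5)n^5 with 125/5^5 < 1), Case 3 applies: T(n) = Θ(f(n)) = O(n^5).

Answer: O(n^5) - Case 3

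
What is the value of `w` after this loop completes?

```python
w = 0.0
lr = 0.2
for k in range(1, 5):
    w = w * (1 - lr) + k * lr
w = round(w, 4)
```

Moving average with lr=0.2
`w` takes the values: 0.0 → 0.2 → 0.56 → 1.048 → 1.6384

Answer: 1.6384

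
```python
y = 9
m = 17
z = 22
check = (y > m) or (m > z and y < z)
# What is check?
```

Trace:
`y = 9` → y = 9
`m = 17` → m = 17
`z = 22` → z = 22
`check = (y > m) or (m > z and y < z)` → check = False
So check = False

Answer: False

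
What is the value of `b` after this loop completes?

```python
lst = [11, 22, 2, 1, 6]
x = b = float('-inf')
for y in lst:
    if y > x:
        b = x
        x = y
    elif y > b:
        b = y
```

Second largest (with repeats) in [11, 22, 2, 1, 6]
`b` takes the values: -inf → 11

Answer: 11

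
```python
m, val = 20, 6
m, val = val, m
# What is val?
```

Trace:
`m, val = 20, 6` → m = 20; val = 6
`m, val = val, m` → m = 6; val = 20
So val = 20

Answer: 20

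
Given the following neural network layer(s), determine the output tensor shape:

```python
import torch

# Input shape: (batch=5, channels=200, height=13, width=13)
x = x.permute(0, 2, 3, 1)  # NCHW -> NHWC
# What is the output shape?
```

Input: (5, 200, 13, 13) -> Output: (5, 13, 13, 200)

Answer: (5, 13, 13, 200)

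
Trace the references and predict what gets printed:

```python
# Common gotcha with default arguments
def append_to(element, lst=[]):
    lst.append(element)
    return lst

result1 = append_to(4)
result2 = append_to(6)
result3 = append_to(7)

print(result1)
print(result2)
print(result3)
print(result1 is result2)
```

Key concept: mutable default argument gotcha.
Step by step:
`result1 = append_to(4)` → result1 = [4]
`result2 = append_to(6)` → result1 = [4, 6] (same object as result2); result2 = [4, 6] (same object as result1)
`result3 = append_to(7)` → result1 = [4, 6, 7] (same object as result2, result3); result2 = [4, 6, 7] (same object as result1, result3); result3 = [4, 6, 7] (same object as result1, result2)
`print(result1)` → prints [4, 6, 7]
`print(result2)` → prints [4, 6, 7]
`print(result3)` → prints [4, 6, 7]
`print(result1 is result2)` → prints True

Answer:
[4, 6, 7]
[4, 6, 7]
[4, 6, 7]
True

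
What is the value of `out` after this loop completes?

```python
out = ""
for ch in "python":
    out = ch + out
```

Reverse 'python'
`out` takes the values: "" → "p" → "yp" → "typ" → "htyp" → "ohtyp" → "nohtyp"

Answer: "nohtyp"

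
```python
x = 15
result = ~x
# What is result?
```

Trace:
`x = 15` → x = 15
`result = ~x` → result = -16
So result = -16

Answer: -16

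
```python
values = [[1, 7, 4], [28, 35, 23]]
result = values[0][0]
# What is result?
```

Trace:
`values = [[1, 7, 4], [28, 35, 23]]` → values = [[1, 7, 4], [28, 35, 23]]
`result = values[0][0]` → result = 1
So result = 1

Answer: 1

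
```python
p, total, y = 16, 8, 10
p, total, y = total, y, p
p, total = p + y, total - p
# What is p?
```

Trace:
`p, total, y = 16, 8, 10` → p = 16; total = 8; y = 10
`p, total, y = total, y, p` → p = 8; total = 10; y = 16
`p, total = p + y, total - p` → p = 24; total = 2
So p = 24

Answer: 24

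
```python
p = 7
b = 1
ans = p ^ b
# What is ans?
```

Trace:
`p = 7` → p = 7
`b = 1` → b = 1
`ans = p ^ b` → ans = 6
So ans = 6

Answer: 6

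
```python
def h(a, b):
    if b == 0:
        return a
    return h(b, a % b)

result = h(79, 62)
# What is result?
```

h(79, 62) -> h(62, 17) -> h(17, 11) -> h(11, 6) -> h(6, 5) -> h(5, 1) -> h(1, 0) -> 1

Answer: 1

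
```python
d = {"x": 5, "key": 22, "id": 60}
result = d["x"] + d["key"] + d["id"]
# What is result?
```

Trace:
`d = {"x": 5, "key": 22, "id": 60}` → d = {'x': 5, 'key': 22, 'id': 60}
`result = d["x"] + d["key"] + d["id"]` → result = 87
So result = 87

Answer: 87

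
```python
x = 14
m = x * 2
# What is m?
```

Trace:
`x = 14` → x = 14
`m = x * 2` → m = 28
So m = 28

Answer: 28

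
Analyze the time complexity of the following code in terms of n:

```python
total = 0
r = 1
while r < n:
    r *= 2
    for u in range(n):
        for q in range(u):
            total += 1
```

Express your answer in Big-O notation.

Each loop level contributes: log n × n × n. Multiplying the contributions gives O(n^2 log n).

Answer: O(n^2 log n)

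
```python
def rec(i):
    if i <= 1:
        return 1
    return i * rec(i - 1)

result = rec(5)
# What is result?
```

rec(5) = 5 * 4 * 3 * 2 * 1 = 120

Answer: 120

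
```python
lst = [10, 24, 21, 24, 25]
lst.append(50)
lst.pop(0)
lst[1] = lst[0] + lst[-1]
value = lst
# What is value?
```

Trace:
`lst = [10, 24, 21, 24, 25]` → lst = [10, 24, 21, 24, 25]
`lst.append(50)` → lst = [10, 24, 21, 24, 25, 50]
`lst.pop(0)` → lst = [24, 21, 24, 25, 50]
`lst[1] = lst[0] + lst[-1]` → lst = [24, 74, 24, 25, 50]
`value = lst` → value = [24, 74, 24, 25, 50]
So value = [24, 74, 24, 25, 50]

Answer: [24, 74, 24, 25, 50]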